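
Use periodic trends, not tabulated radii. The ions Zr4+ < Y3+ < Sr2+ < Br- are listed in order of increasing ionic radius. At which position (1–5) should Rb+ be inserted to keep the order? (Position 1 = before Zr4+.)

4

These species are isoelectronic with 36 electrons. The only difference is the number of protons: Zr4+ (Z=40), Y3+ (Z=39), Sr2+ (Z=38), Rb+ (Z=37), Br- (Z=35). The strongest nuclear pull (Zr4+) gives the smallest ion.
Merged order: Zr4+ < Y3+ < Sr2+ < Rb+ < Br- — Rb+ is number 4.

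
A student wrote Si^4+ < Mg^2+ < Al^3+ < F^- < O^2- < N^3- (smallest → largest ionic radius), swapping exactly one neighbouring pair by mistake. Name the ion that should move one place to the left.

Al^3+

Scanning neighbour by neighbour, only Mg^2+/Al^3+ violates a trend: both have 10 electrons but Z(Al)=13 > Z(Mg)=12, so Al^3+ should be the smaller of the two. That makes Al^3+ the one sitting a position late relative to where it belongs.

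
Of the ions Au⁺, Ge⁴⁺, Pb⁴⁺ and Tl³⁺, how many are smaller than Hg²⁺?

3

Electron counts and nuclear charges: Ge⁴⁺ has 28 e⁻ (Z=32), Pb⁴⁺ has 78 e⁻ (Z=82), Tl³⁺ has 78 e⁻ (Z=81), Hg²⁺ has 78 e⁻ (Z=80), Au⁺ has 78 e⁻ (Z=79). Ge⁴⁺ < Pb⁴⁺ (same group, 2 shells fewer); Pb⁴⁺ < Tl³⁺ (isoelectronic, higher Z=82 is smaller); Tl³⁺ < Hg²⁺ (both 78 e⁻, Z=81>80); Hg²⁺ < Au⁺ (isoelectronic, higher Z=80 is smaller).
Ordering all of them (including Hg²⁺) by radius gives Ge⁴⁺ < Pb⁴⁺ < Tl³⁺ < Hg²⁺ < Au⁺. So 3 are smaller.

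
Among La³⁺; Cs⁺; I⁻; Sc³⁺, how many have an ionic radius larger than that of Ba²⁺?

Electron counts and nuclear charges: Sc³⁺: 18 e⁻, Z=21, La³⁺: 54 e⁻, Z=57, Ba²⁺: 54 e⁻, Z=56, Cs⁺: 54 e⁻, Z=55, I⁻: 54 e⁻, Z=53. Sc³⁺ < La³⁺ (same group, period 4 vs 6); La³⁺ < Ba²⁺ (both 54 e⁻, Z=57>56); Ba²⁺ < Cs⁺ (isoelectronic, higher Z=56 is smaller); Cs⁺ < I⁻ (isoelectronic, higher Z=55 is smaller).
Placing each against Ba²⁺: smaller — Sc³⁺, La³⁺; larger — Cs⁺, I⁻. Count: 2.

2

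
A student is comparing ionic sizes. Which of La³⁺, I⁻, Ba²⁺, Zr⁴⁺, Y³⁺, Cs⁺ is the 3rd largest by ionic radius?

Tabulating Z and e⁻: Zr⁴⁺ (Z=40, 36 e⁻), Y³⁺ (Z=39, 36 e⁻), La³⁺ (Z=57, 54 e⁻), Ba²⁺ (Z=56, 54 e⁻), Cs⁺ (Z=55, 54 e⁻), I⁻ (Z=53, 54 e⁻). Zr⁴⁺ < Y³⁺ (isoelectronic, higher Z=40 is smaller); Y³⁺ < La³⁺ (same group, period 5 vs 6); La³⁺ < Ba²⁺ (both 54 e⁻, Z=57>56); Ba²⁺ < Cs⁺ (both 54 e⁻, Z=56>55); Cs⁺ < I⁻ (isoelectronic, higher Z=55 is smaller).
That gives Zr⁴⁺ < Y³⁺ < La³⁺ < Ba²⁺ < Cs⁺ < I⁻. From the largest end, number 3 is Ba²⁺.

Ba²⁺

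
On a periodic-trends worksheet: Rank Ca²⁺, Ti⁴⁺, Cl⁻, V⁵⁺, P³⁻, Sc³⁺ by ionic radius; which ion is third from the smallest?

Sc³⁺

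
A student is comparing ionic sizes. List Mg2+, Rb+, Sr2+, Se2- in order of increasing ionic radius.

Mg2+ (Z=12, 10 e⁻), Sr2+ (Z=38, 36 e⁻), Rb+ (Z=37, 36 e⁻), Se2- (Z=34, 36 e⁻). Mg2+ < Sr2+ (same group, 2 shells fewer); Sr2+ < Rb+ (both 36 e⁻, Z=38>37); Rb+ < Se2- (isoelectronic, higher Z=37 is smaller).

Mg2+ < Sr2+ < Rb+ < Se2-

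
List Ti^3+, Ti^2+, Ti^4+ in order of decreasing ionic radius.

Ti^2+ > Ti^3+ > Ti^4+

Same element, different charge: the more highly charged cation has fewer electrons and a greater effective nuclear charge per electron, making Ti^4+ the smallest.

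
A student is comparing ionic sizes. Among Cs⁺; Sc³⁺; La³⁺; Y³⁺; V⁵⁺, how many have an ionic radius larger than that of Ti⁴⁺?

4

V⁵⁺ has 18 e⁻ (Z=23), Ti⁴⁺ has 18 e⁻ (Z=22), Sc³⁺ has 18 e⁻ (Z=21), Y³⁺ has 36 e⁻ (Z=39), La³⁺ has 54 e⁻ (Z=57), Cs⁺ has 54 e⁻ (Z=55). V⁵⁺ < Ti⁴⁺ (isoelectronic, higher Z=23 is smaller); Ti⁴⁺ < Sc³⁺ (both 18 e⁻, Z=22>21); Sc³⁺ < Y³⁺ (same group, period 4 vs 5); Y³⁺ < La³⁺ (same group, 1 shell fewer); La³⁺ < Cs⁺ (both 54 e⁻, Z=57>55).
Placing each against Ti⁴⁺: smaller — V⁵⁺; larger — Sc³⁺, Y³⁺, La³⁺, Cs⁺. Count: 4.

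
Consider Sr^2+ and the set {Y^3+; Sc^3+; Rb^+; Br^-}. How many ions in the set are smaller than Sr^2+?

2

Tabulating Z and e⁻: Sc^3+: 18 e⁻, Z=21, Y^3+: 36 e⁻, Z=39, Sr^2+: 36 e⁻, Z=38, Rb^+: 36 e⁻, Z=37, Br^-: 36 e⁻, Z=35. Sc^3+ < Y^3+ (same group, 1 shell fewer); Y^3+ < Sr^2+ (isoelectronic, higher Z=39 is smaller); Sr^2+ < Rb^+ (both 36 e⁻, Z=38>37); Rb^+ < Br^- (isoelectronic, higher Z=37 is smaller).
Ordering all of them (including Sr^2+) by radius gives Sc^3+ < Y^3+ < Sr^2+ < Rb^+ < Br^-. Count: 2.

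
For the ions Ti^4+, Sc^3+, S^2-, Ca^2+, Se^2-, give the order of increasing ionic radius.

First list Z and electron count for each: Ti^4+: 18 e⁻, Z=22, Sc^3+: 18 e⁻, Z=21, Ca^2+: 18 e⁻, Z=20, S^2-: 18 e⁻, Z=16, Se^2-: 36 e⁻, Z=34. Ti^4+ < Sc^3+ (both 18 e⁻, Z=22>21); Sc^3+ < Ca^2+ (both 18 e⁻, Z=21>20); Ca^2+ < S^2- (isoelectronic, higher Z=20 is smaller); S^2- < Se^2- (same group, period 3 vs 4).

Ti^4+ < Sc^3+ < Ca^2+ < S^2- < Se^2-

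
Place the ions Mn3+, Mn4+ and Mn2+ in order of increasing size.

For a single element, ionic radius drops as positive charge rises — Mn4+ < Mn2+.

Mn4+ < Mn3+ < Mn2+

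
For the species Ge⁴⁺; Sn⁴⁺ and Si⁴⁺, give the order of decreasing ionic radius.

These ions sit in one column with identical charge. Each step down the periodic table adds a principal shell, increasing the radius.

Sn⁴⁺ > Ge⁴⁺ > Si⁴⁺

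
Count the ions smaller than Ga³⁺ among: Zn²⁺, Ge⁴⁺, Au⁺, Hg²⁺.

1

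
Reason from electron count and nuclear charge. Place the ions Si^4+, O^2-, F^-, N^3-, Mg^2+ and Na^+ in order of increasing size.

Si^4+ < Mg^2+ < Na^+ < F^- < O^2- < N^3-

All of these have 10 electrons (isoelectronic). With the same electron cloud, the ion with the most protons pulls it in tightest. Nuclear charges: Si^4+ (Z=14), Mg^2+ (Z=12), Na^+ (Z=11), F^- (Z=9), O^2- (Z=8), N^3- (Z=7). Highest Z is smallest.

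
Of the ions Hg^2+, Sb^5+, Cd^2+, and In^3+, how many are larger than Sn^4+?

Tabulating Z and e⁻: Sb^5+ has 46 e⁻ (Z=51), Sn^4+ has 46 e⁻ (Z=50), In^3+ has 46 e⁻ (Z=49), Cd^2+ has 46 e⁻ (Z=48), Hg^2+ has 78 e⁻ (Z=80). Sb^5+ < Sn^4+ (both 46 e⁻, Z=51>50); Sn^4+ < In^3+ (isoelectronic, higher Z=50 is smaller); In^3+ < Cd^2+ (both 46 e⁻, Z=49>48); Cd^2+ < Hg^2+ (same group, period 5 vs 6).
Placing each against Sn^4+: smaller — Sb^5+; larger — In^3+, Cd^2+, Hg^2+. Count: 3.

3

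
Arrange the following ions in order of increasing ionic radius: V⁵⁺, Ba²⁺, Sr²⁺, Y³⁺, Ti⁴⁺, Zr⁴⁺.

Tabulating Z and e⁻: V⁵⁺ has 18 e⁻ (Z=23), Ti⁴⁺ has 18 e⁻ (Z=22), Zr⁴⁺ has 36 e⁻ (Z=40), Y³⁺ has 36 e⁻ (Z=39), Sr²⁺ has 36 e⁻ (Z=38), Ba²⁺ has 54 e⁻ (Z=56). V⁵⁺ < Ti⁴⁺ (both 18 e⁻, Z=23>22); Ti⁴⁺ < Zr⁴⁺ (same group, 1 shell fewer); Zr⁴⁺ < Y³⁺ (both 36 e⁻, Z=40>39); Y³⁺ < Sr²⁺ (both 36 e⁻, Z=39>38); Sr²⁺ < Ba²⁺ (same group, period 5 vs 6).

V⁵⁺ < Ti⁴⁺ < Zr⁴⁺ < Y³⁺ < Sr²⁺ < Ba²⁺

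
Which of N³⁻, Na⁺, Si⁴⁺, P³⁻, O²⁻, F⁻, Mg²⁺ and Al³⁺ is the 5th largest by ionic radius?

Si⁴⁺ (Z=14, 10 e⁻), Al³⁺ (Z=13, 10 e⁻), Mg²⁺ (Z=12, 10 e⁻), Na⁺ (Z=11, 10 e⁻), F⁻ (Z=9, 10 e⁻), O²⁻ (Z=8, 10 e⁻), N³⁻ (Z=7, 10 e⁻), P³⁻ (Z=15, 18 e⁻). Si⁴⁺ < Al³⁺ (both 10 e⁻, Z=14>13); Al³⁺ < Mg²⁺ (isoelectronic, higher Z=13 is smaller); Mg²⁺ < Na⁺ (isoelectronic, higher Z=12 is smaller); Na⁺ < F⁻ (both 10 e⁻, Z=11>9); F⁻ < O²⁻ (both 10 e⁻, Z=9>8); O²⁻ < N³⁻ (both 10 e⁻, Z=8>7); N³⁻ < P³⁻ (same group, 1 shell fewer).
So the order is Si⁴⁺ < Al³⁺ < Mg²⁺ < Na⁺ < F⁻ < O²⁻ < N³⁻ < P³⁻; the 5th-largest ion is Na⁺.

Na⁺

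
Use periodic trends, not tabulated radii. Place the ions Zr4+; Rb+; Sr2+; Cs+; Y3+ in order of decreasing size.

Cs+ > Rb+ > Sr2+ > Y3+ > Zr4+

Electron counts and nuclear charges: Zr4+ has 36 e⁻ (Z=40), Y3+ has 36 e⁻ (Z=39), Sr2+ has 36 e⁻ (Z=38), Rb+ has 36 e⁻ (Z=37), Cs+ has 54 e⁻ (Z=55). Zr4+ < Y3+ (both 36 e⁻, Z=40>39); Y3+ < Sr2+ (isoelectronic, higher Z=39 is smaller); Sr2+ < Rb+ (both 36 e⁻, Z=38>37); Rb+ < Cs+ (same group, 1 shell fewer).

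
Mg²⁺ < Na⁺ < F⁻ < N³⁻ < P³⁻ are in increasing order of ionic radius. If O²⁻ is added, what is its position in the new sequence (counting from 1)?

Tabulating Z and e⁻: Mg²⁺: 10 e⁻, Z=12, Na⁺: 10 e⁻, Z=11, F⁻: 10 e⁻, Z=9, O²⁻: 10 e⁻, Z=8, N³⁻: 10 e⁻, Z=7, P³⁻: 18 e⁻, Z=15. Mg²⁺ < Na⁺ (isoelectronic, higher Z=12 is smaller); Na⁺ < F⁻ (both 10 e⁻, Z=11>9); F⁻ < O²⁻ (isoelectronic, higher Z=9 is smaller); O²⁻ < N³⁻ (isoelectronic, higher Z=8 is smaller); N³⁻ < P³⁻ (same group, 1 shell fewer).
Putting O²⁻ in gives Mg²⁺ < Na⁺ < F⁻ < O²⁻ < N³⁻ < P³⁻; it lands at slot 4.

4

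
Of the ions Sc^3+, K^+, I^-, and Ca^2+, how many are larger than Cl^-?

Work out protons and electrons: Sc^3+ (Z=21, 18 e⁻), Ca^2+ (Z=20, 18 e⁻), K^+ (Z=19, 18 e⁻), Cl^- (Z=17, 18 e⁻), I^- (Z=53, 54 e⁻). Sc^3+ < Ca^2+ (isoelectronic, higher Z=21 is smaller); Ca^2+ < K^+ (both 18 e⁻, Z=20>19); K^+ < Cl^- (isoelectronic, higher Z=19 is smaller); Cl^- < I^- (same group, 2 shells fewer).
Ordering all of them (including Cl^-) by radius gives Sc^3+ < Ca^2+ < K^+ < Cl^- < I^-. Count: 1.

1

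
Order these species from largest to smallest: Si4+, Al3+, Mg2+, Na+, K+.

K+ > Na+ > Mg2+ > Al3+ > Si4+

Tabulating Z and e⁻: Si4+: 10 e⁻, Z=14, Al3+: 10 e⁻, Z=13, Mg2+: 10 e⁻, Z=12, Na+: 10 e⁻, Z=11, K+: 18 e⁻, Z=19. Si4+ < Al3+ (both 10 e⁻, Z=14>13); Al3+ < Mg2+ (isoelectronic, higher Z=13 is smaller); Mg2+ < Na+ (both 10 e⁻, Z=12>11); Na+ < K+ (same group, 1 shell fewer).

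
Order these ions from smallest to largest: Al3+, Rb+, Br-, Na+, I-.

Al3+ < Na+ < Rb+ < Br- < I-

Al3+: 10 e⁻, Z=13, Na+: 10 e⁻, Z=11, Rb+: 36 e⁻, Z=37, Br-: 36 e⁻, Z=35, I-: 54 e⁻, Z=53. Al3+ < Na+ (both 10 e⁻, Z=13>11); Na+ < Rb+ (same group, period 3 vs 5); Rb+ < Br- (isoelectronic, higher Z=37 is smaller); Br- < I- (same group, period 4 vs 5).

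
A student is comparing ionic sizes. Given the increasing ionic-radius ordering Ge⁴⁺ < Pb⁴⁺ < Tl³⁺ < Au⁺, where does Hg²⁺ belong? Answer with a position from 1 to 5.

4

Electron counts and nuclear charges: Ge⁴⁺: 28 e⁻, Z=32, Pb⁴⁺: 78 e⁻, Z=82, Tl³⁺: 78 e⁻, Z=81, Hg²⁺: 78 e⁻, Z=80, Au⁺: 78 e⁻, Z=79. Ge⁴⁺ < Pb⁴⁺ (same group, 2 shells fewer); Pb⁴⁺ < Tl³⁺ (isoelectronic, higher Z=82 is smaller); Tl³⁺ < Hg²⁺ (both 78 e⁻, Z=81>80); Hg²⁺ < Au⁺ (both 78 e⁻, Z=80>79).
Merged order: Ge⁴⁺ < Pb⁴⁺ < Tl³⁺ < Hg²⁺ < Au⁺ — Hg²⁺ is number 4.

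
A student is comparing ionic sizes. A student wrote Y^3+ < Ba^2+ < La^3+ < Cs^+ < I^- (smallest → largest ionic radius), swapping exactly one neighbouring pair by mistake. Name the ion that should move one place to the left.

La^3+

Compare adjacent ions: both have 54 electrons but Z(La)=57 > Z(Ba)=56, so La^3+ should be the smaller of the two — yet in this increasing list Ba^2+ sits before La^3+. Nothing else is reversed, so La^3+ should move one place to the left.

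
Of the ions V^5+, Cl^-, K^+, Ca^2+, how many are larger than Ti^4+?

3

All of these have 18 electrons (isoelectronic). With the same electron cloud, the ion with the most protons pulls it in tightest. Nuclear charges: V^5+ (Z=23), Ti^4+ (Z=22), Ca^2+ (Z=20), K^+ (Z=19), Cl^- (Z=17). Highest Z is smallest.
Ordering all of them (including Ti^4+) by radius gives V^5+ < Ti^4+ < Ca^2+ < K^+ < Cl^-. That's 3.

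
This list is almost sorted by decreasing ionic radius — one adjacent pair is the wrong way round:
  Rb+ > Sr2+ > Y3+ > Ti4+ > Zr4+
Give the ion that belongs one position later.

Check each adjacent pair. Ti4+ and Zr4+ are reversed: Ti4+ and Zr4+ are in one column with the same charge; the lighter period-4 ion has one fewer shell and is smaller. No other neighbouring pair contradicts the periodic trends, so Ti4+ is the ion listed too early.

Ti4+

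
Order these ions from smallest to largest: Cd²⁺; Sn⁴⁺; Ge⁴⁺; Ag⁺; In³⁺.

Ge⁴⁺ < Sn⁴⁺ < In³⁺ < Cd²⁺ < Ag⁺

Electron counts and nuclear charges: Ge⁴⁺ (Z=32, 28 e⁻), Sn⁴⁺ (Z=50, 46 e⁻), In³⁺ (Z=49, 46 e⁻), Cd²⁺ (Z=48, 46 e⁻), Ag⁺ (Z=47, 46 e⁻). Ge⁴⁺ < Sn⁴⁺ (same group, 1 shell fewer); Sn⁴⁺ < In³⁺ (both 46 e⁻, Z=50>49); In³⁺ < Cd²⁺ (isoelectronic, higher Z=49 is smaller); Cd²⁺ < Ag⁺ (isoelectronic, higher Z=48 is smaller).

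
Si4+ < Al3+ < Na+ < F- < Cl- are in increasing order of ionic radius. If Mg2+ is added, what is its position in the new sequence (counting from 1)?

Electron counts and nuclear charges: Si4+: 10 e⁻, Z=14, Al3+: 10 e⁻, Z=13, Mg2+: 10 e⁻, Z=12, Na+: 10 e⁻, Z=11, F-: 10 e⁻, Z=9, Cl-: 18 e⁻, Z=17. Si4+ < Al3+ (isoelectronic, higher Z=14 is smaller); Al3+ < Mg2+ (both 10 e⁻, Z=13>12); Mg2+ < Na+ (both 10 e⁻, Z=12>11); Na+ < F- (both 10 e⁻, Z=11>9); F- < Cl- (same group, period 2 vs 3).
The complete sequence is Si4+ < Al3+ < Mg2+ < Na+ < F- < Cl-. Mg2+ sits at position 3.

3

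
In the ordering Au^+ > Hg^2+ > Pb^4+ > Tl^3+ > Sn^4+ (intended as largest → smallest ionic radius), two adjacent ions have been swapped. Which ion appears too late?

Tl^3+

Check each adjacent pair. Pb^4+ and Tl^3+ are reversed: they are isoelectronic (78 e⁻) and Pb has more protons than Tl (82 vs 81), making Pb^4+ smaller. No other neighbouring pair contradicts the periodic trends, so Tl^3+ is the ion listed too late.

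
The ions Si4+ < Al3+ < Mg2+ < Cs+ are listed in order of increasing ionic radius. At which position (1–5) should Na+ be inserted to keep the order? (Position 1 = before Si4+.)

4

Tabulating Z and e⁻: Si4+ has 10 e⁻ (Z=14), Al3+ has 10 e⁻ (Z=13), Mg2+ has 10 e⁻ (Z=12), Na+ has 10 e⁻ (Z=11), Cs+ has 54 e⁻ (Z=55). Si4+ < Al3+ (isoelectronic, higher Z=14 is smaller); Al3+ < Mg2+ (isoelectronic, higher Z=13 is smaller); Mg2+ < Na+ (isoelectronic, higher Z=12 is smaller); Na+ < Cs+ (same group, 3 shells fewer).
Merged order: Si4+ < Al3+ < Mg2+ < Na+ < Cs+ — Na+ is number 4.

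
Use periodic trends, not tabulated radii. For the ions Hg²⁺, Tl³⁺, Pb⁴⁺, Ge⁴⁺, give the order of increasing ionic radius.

Ge⁴⁺ < Pb⁴⁺ < Tl³⁺ < Hg²⁺

Work out protons and electrons: Ge⁴⁺: 28 e⁻, Z=32, Pb⁴⁺: 78 e⁻, Z=82, Tl³⁺: 78 e⁻, Z=81, Hg²⁺: 78 e⁻, Z=80. Ge⁴⁺ < Pb⁴⁺ (same group, 2 shells fewer); Pb⁴⁺ < Tl³⁺ (isoelectronic, higher Z=82 is smaller); Tl³⁺ < Hg²⁺ (isoelectronic, higher Z=81 is smaller).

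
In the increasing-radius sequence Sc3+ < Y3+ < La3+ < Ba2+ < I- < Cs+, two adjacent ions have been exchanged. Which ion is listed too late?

Cs+

The pair I-, Cs+ is the wrong way round — both have 54 electrons but Z(Cs)=55 > Z(I)=53, so Cs+ should be the smaller of the two. All other adjacent pairs agree with periodic trends, so Cs+ is the misplaced ion.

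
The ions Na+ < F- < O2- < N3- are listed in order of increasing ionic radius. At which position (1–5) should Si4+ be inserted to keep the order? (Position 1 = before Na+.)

Isoelectronic series (10 e⁻ each). Size is set by nuclear charge: more protons means a smaller ion. Si4+ (Z=14), Na+ (Z=11), F- (Z=9), O2- (Z=8), N3- (Z=7).
With Si4+ included the full order is Si4+ < Na+ < F- < O2- < N3-, so it takes position 1.

1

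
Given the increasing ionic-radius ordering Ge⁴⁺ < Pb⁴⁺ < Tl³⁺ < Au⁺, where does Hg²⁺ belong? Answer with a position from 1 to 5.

Ge⁴⁺: 28 e⁻, Z=32, Pb⁴⁺: 78 e⁻, Z=82, Tl³⁺: 78 e⁻, Z=81, Hg²⁺: 78 e⁻, Z=80, Au⁺: 78 e⁻, Z=79. Ge⁴⁺ < Pb⁴⁺ (same group, period 4 vs 6); Pb⁴⁺ < Tl³⁺ (isoelectronic, higher Z=82 is smaller); Tl³⁺ < Hg²⁺ (both 78 e⁻, Z=81>80); Hg²⁺ < Au⁺ (isoelectronic, higher Z=80 is smaller).
The complete sequence is Ge⁴⁺ < Pb⁴⁺ < Tl³⁺ < Hg²⁺ < Au⁺. Hg²⁺ sits at position 4.

4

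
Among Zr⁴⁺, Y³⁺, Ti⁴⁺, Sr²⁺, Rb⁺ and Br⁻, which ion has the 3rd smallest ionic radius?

Y³⁺

Electron counts and nuclear charges: Ti⁴⁺ (Z=22, 18 e⁻), Zr⁴⁺ (Z=40, 36 e⁻), Y³⁺ (Z=39, 36 e⁻), Sr²⁺ (Z=38, 36 e⁻), Rb⁺ (Z=37, 36 e⁻), Br⁻ (Z=35, 36 e⁻). Ti⁴⁺ < Zr⁴⁺ (same group, period 4 vs 5); Zr⁴⁺ < Y³⁺ (both 36 e⁻, Z=40>39); Y³⁺ < Sr²⁺ (isoelectronic, higher Z=39 is smaller); Sr²⁺ < Rb⁺ (both 36 e⁻, Z=38>37); Rb⁺ < Br⁻ (both 36 e⁻, Z=37>35).
So the order is Ti⁴⁺ < Zr⁴⁺ < Y³⁺ < Sr²⁺ < Rb⁺ < Br⁻; the 3rd-smallest ion is Y³⁺.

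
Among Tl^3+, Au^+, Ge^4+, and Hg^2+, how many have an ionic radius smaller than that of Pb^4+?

1

Work out protons and electrons: Ge^4+ (Z=32, 28 e⁻), Pb^4+ (Z=82, 78 e⁻), Tl^3+ (Z=81, 78 e⁻), Hg^2+ (Z=80, 78 e⁻), Au^+ (Z=79, 78 e⁻). Ge^4+ < Pb^4+ (same group, period 4 vs 6); Pb^4+ < Tl^3+ (isoelectronic, higher Z=82 is smaller); Tl^3+ < Hg^2+ (isoelectronic, higher Z=81 is smaller); Hg^2+ < Au^+ (both 78 e⁻, Z=80>79).
Placing each against Pb^4+: smaller — Ge^4+; larger — Tl^3+, Hg^2+, Au^+. Count: 1.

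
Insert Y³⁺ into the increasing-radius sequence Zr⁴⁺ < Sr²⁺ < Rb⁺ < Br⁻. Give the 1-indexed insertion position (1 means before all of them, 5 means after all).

2

Each ion has 36 electrons. The ranking follows nuclear charge in reverse — greater Z gives a smaller radius. Zr⁴⁺ (Z=40), Y³⁺ (Z=39), Sr²⁺ (Z=38), Rb⁺ (Z=37), Br⁻ (Z=35).
Merged order: Zr⁴⁺ < Y³⁺ < Sr²⁺ < Rb⁺ < Br⁻ — Y³⁺ is number 2.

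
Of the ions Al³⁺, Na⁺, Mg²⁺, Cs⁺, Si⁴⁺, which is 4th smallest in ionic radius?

Na⁺

First list Z and electron count for each: Si⁴⁺: 10 e⁻, Z=14, Al³⁺: 10 e⁻, Z=13, Mg²⁺: 10 e⁻, Z=12, Na⁺: 10 e⁻, Z=11, Cs⁺: 54 e⁻, Z=55. Si⁴⁺ < Al³⁺ (both 10 e⁻, Z=14>13); Al³⁺ < Mg²⁺ (isoelectronic, higher Z=13 is smaller); Mg²⁺ < Na⁺ (both 10 e⁻, Z=12>11); Na⁺ < Cs⁺ (same group, period 3 vs 6).
Ordering: Si⁴⁺ < Al³⁺ < Mg²⁺ < Na⁺ < Cs⁺. The 4th smallest is Na⁺.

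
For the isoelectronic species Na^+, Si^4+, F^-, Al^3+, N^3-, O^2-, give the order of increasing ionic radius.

Si^4+ < Al^3+ < Na^+ < F^- < O^2- < N^3-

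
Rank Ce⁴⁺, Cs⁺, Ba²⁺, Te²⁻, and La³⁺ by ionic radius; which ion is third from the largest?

Ba²⁺

Isoelectronic series (54 e⁻ each). Size is set by nuclear charge: more protons means a smaller ion. Ce⁴⁺ (Z=58), La³⁺ (Z=57), Ba²⁺ (Z=56), Cs⁺ (Z=55), Te²⁻ (Z=52).
Ordering: Ce⁴⁺ < La³⁺ < Ba²⁺ < Cs⁺ < Te²⁻. The third largest is Ba²⁺.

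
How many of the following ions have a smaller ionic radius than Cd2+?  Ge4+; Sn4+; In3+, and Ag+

3

Work out protons and electrons: Ge4+ (Z=32, 28 e⁻), Sn4+ (Z=50, 46 e⁻), In3+ (Z=49, 46 e⁻), Cd2+ (Z=48, 46 e⁻), Ag+ (Z=47, 46 e⁻). Ge4+ < Sn4+ (same group, 1 shell fewer); Sn4+ < In3+ (isoelectronic, higher Z=50 is smaller); In3+ < Cd2+ (both 46 e⁻, Z=49>48); Cd2+ < Ag+ (isoelectronic, higher Z=48 is smaller).
Relative to Cd2+, the ions that are smaller are Ge4+, Sn4+, In3+. Count: 3.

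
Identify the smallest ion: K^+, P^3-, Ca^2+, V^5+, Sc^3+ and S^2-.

V^5+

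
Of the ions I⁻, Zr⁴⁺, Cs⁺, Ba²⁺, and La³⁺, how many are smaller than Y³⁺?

First list Z and electron count for each: Zr⁴⁺ has 36 e⁻ (Z=40), Y³⁺ has 36 e⁻ (Z=39), La³⁺ has 54 e⁻ (Z=57), Ba²⁺ has 54 e⁻ (Z=56), Cs⁺ has 54 e⁻ (Z=55), I⁻ has 54 e⁻ (Z=53). Zr⁴⁺ < Y³⁺ (both 36 e⁻, Z=40>39); Y³⁺ < La³⁺ (same group, period 5 vs 6); La³⁺ < Ba²⁺ (isoelectronic, higher Z=57 is smaller); Ba²⁺ < Cs⁺ (both 54 e⁻, Z=56>55); Cs⁺ < I⁻ (both 54 e⁻, Z=55>53).
Placing each against Y³⁺: smaller — Zr⁴⁺; larger — La³⁺, Ba²⁺, Cs⁺, I⁻. That's 1.

1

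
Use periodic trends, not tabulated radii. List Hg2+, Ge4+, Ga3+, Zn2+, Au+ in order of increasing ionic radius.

Ge4+ < Ga3+ < Zn2+ < Hg2+ < Au+

First list Z and electron count for each: Ge4+: 28 e⁻, Z=32, Ga3+: 28 e⁻, Z=31, Zn2+: 28 e⁻, Z=30, Hg2+: 78 e⁻, Z=80, Au+: 78 e⁻, Z=79. Ge4+ < Ga3+ (isoelectronic, higher Z=32 is smaller); Ga3+ < Zn2+ (isoelectronic, higher Z=31 is smaller); Zn2+ < Hg2+ (same group, 2 shells fewer); Hg2+ < Au+ (both 78 e⁻, Z=80>79).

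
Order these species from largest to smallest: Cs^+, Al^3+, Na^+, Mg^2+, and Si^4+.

Cs^+ > Na^+ > Mg^2+ > Al^3+ > Si^4+

Work out protons and electrons: Si^4+: 10 e⁻, Z=14, Al^3+: 10 e⁻, Z=13, Mg^2+: 10 e⁻, Z=12, Na^+: 10 e⁻, Z=11, Cs^+: 54 e⁻, Z=55. Si^4+ < Al^3+ (isoelectronic, higher Z=14 is smaller); Al^3+ < Mg^2+ (both 10 e⁻, Z=13>12); Mg^2+ < Na^+ (both 10 e⁻, Z=12>11); Na^+ < Cs^+ (same group, 3 shells fewer).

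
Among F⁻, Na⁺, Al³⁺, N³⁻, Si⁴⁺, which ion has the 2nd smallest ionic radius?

Al³⁺

Each ion has 10 electrons. The ranking follows nuclear charge in reverse — greater Z gives a smaller radius. Si⁴⁺ (Z=14), Al³⁺ (Z=13), Na⁺ (Z=11), F⁻ (Z=9), N³⁻ (Z=7).
Full ascending order: Si⁴⁺ < Al³⁺ < Na⁺ < F⁻ < N³⁻. Counting from the smallest, position 2 is Al³⁺.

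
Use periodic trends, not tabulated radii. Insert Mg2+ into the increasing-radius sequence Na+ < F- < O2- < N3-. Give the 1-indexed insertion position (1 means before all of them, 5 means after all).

Each ion has 10 electrons. The ranking follows nuclear charge in reverse — greater Z gives a smaller radius. Mg2+ (Z=12), Na+ (Z=11), F- (Z=9), O2- (Z=8), N3- (Z=7).
With Mg2+ included the full order is Mg2+ < Na+ < F- < O2- < N3-, so it takes position 1.

1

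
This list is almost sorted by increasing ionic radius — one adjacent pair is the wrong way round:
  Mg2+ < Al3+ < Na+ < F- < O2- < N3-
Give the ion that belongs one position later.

Compare adjacent ions: Al3+ and Mg2+ share 10 electrons; the higher nuclear charge on Al (Z=13) contracts it more, so Al3+ < Mg2+ — yet in this increasing list Mg2+ sits before Al3+. Nothing else is reversed, so Mg2+ should move one place to the right.

Mg2+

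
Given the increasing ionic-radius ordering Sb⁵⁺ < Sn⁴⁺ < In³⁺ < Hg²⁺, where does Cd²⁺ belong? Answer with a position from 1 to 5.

4

Work out protons and electrons: Sb⁵⁺ (Z=51, 46 e⁻), Sn⁴⁺ (Z=50, 46 e⁻), In³⁺ (Z=49, 46 e⁻), Cd²⁺ (Z=48, 46 e⁻), Hg²⁺ (Z=80, 78 e⁻). Sb⁵⁺ < Sn⁴⁺ (isoelectronic, higher Z=51 is smaller); Sn⁴⁺ < In³⁺ (isoelectronic, higher Z=50 is smaller); In³⁺ < Cd²⁺ (isoelectronic, higher Z=49 is smaller); Cd²⁺ < Hg²⁺ (same group, period 5 vs 6).
Putting Cd²⁺ in gives Sb⁵⁺ < Sn⁴⁺ < In³⁺ < Cd²⁺ < Hg²⁺; it lands at slot 4.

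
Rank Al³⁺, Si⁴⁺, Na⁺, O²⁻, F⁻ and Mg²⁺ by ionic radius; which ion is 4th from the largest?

Mg²⁺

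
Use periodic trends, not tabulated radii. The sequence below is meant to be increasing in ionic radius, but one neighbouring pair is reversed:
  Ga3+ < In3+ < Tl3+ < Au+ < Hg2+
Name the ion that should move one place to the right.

Au+

Compare adjacent ions: Hg2+ and Au+ share 78 electrons; the higher nuclear charge on Hg (Z=80) contracts it more, so Hg2+ < Au+ — yet in this increasing list Au+ sits before Hg2+. Nothing else is reversed, so Au+ should move one place to the right.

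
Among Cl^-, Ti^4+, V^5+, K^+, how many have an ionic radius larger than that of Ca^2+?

2

Isoelectronic series (18 e⁻ each). Size is set by nuclear charge: more protons means a smaller ion. V^5+ (Z=23), Ti^4+ (Z=22), Ca^2+ (Z=20), K^+ (Z=19), Cl^- (Z=17).
Overall: V^5+ < Ti^4+ < Ca^2+ < K^+ < Cl^-. Ca^2+ has 2 below it and 2 above. Count: 2.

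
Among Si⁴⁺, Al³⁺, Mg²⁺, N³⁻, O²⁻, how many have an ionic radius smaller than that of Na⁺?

3

Isoelectronic series (10 e⁻ each). Size is set by nuclear charge: more protons means a smaller ion. Si⁴⁺ (Z=14), Al³⁺ (Z=13), Mg²⁺ (Z=12), Na⁺ (Z=11), O²⁻ (Z=8), N³⁻ (Z=7).
Relative to Na⁺, the ions that are smaller are Si⁴⁺, Al³⁺, Mg²⁺. Count: 3.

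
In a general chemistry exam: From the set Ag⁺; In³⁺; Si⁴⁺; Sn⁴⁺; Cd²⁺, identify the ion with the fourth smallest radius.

Cd²⁺

First list Z and electron count for each: Si⁴⁺ has 10 e⁻ (Z=14), Sn⁴⁺ has 46 e⁻ (Z=50), In³⁺ has 46 e⁻ (Z=49), Cd²⁺ has 46 e⁻ (Z=48), Ag⁺ has 46 e⁻ (Z=47). Si⁴⁺ < Sn⁴⁺ (same group, period 3 vs 5); Sn⁴⁺ < In³⁺ (both 46 e⁻, Z=50>49); In³⁺ < Cd²⁺ (isoelectronic, higher Z=49 is smaller); Cd²⁺ < Ag⁺ (both 46 e⁻, Z=48>47).
That gives Si⁴⁺ < Sn⁴⁺ < In³⁺ < Cd²⁺ < Ag⁺. From the smallest end, number 4 is Cd²⁺.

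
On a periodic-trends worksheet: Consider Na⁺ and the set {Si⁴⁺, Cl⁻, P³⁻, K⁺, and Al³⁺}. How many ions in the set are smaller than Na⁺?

Work out protons and electrons: Si⁴⁺ (Z=14, 10 e⁻), Al³⁺ (Z=13, 10 e⁻), Na⁺ (Z=11, 10 e⁻), K⁺ (Z=19, 18 e⁻), Cl⁻ (Z=17, 18 e⁻), P³⁻ (Z=15, 18 e⁻). Si⁴⁺ < Al³⁺ (isoelectronic, higher Z=14 is smaller); Al³⁺ < Na⁺ (both 10 e⁻, Z=13>11); Na⁺ < K⁺ (same group, 1 shell fewer); K⁺ < Cl⁻ (isoelectronic, higher Z=19 is smaller); Cl⁻ < P³⁻ (isoelectronic, higher Z=17 is smaller).
Ordering all of them (including Na⁺) by radius gives Si⁴⁺ < Al³⁺ < Na⁺ < K⁺ < Cl⁻ < P³⁻. So 2 are smaller.

2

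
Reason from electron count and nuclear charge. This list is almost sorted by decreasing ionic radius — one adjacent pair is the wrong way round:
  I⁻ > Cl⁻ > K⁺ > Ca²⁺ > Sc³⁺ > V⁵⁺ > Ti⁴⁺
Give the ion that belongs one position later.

V⁵⁺

Check each adjacent pair. V⁵⁺ and Ti⁴⁺ are reversed: they are isoelectronic (18 e⁻) and V has more protons than Ti (23 vs 22), making V⁵⁺ smaller. No other neighbouring pair contradicts the periodic trends, so V⁵⁺ is the ion listed too early.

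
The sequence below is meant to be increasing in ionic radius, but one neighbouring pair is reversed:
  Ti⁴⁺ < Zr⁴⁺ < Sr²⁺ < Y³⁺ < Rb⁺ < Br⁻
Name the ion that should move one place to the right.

Sr²⁺

Scanning neighbour by neighbour, only Sr²⁺/Y³⁺ violates a trend: Y³⁺ and Sr²⁺ share 36 electrons; the higher nuclear charge on Y (Z=39) contracts it more, so Y³⁺ < Sr²⁺. That makes Sr²⁺ the one sitting a position early relative to where it belongs.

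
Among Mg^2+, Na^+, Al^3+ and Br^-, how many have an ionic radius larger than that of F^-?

1

Tabulating Z and e⁻: Al^3+ (Z=13, 10 e⁻), Mg^2+ (Z=12, 10 e⁻), Na^+ (Z=11, 10 e⁻), F^- (Z=9, 10 e⁻), Br^- (Z=35, 36 e⁻). Al^3+ < Mg^2+ (isoelectronic, higher Z=13 is smaller); Mg^2+ < Na^+ (both 10 e⁻, Z=12>11); Na^+ < F^- (isoelectronic, higher Z=11 is smaller); F^- < Br^- (same group, 2 shells fewer).
Relative to F^-, the ions that are larger are Br^-. That's 1.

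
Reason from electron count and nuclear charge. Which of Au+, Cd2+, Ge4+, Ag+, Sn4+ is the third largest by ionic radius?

Electron counts and nuclear charges: Ge4+ (Z=32, 28 e⁻), Sn4+ (Z=50, 46 e⁻), Cd2+ (Z=48, 46 e⁻), Ag+ (Z=47, 46 e⁻), Au+ (Z=79, 78 e⁻). Ge4+ < Sn4+ (same group, 1 shell fewer); Sn4+ < Cd2+ (isoelectronic, higher Z=50 is smaller); Cd2+ < Ag+ (isoelectronic, higher Z=48 is smaller); Ag+ < Au+ (same group, period 5 vs 6).
Full ascending order: Ge4+ < Sn4+ < Cd2+ < Ag+ < Au+. Counting from the largest, position 3 is Cd2+.

Cd2+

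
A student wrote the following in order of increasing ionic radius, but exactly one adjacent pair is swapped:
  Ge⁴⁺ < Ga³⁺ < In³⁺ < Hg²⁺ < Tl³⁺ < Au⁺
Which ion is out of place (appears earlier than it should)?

Hg²⁺

The pair Hg²⁺, Tl³⁺ is the wrong way round — both have 78 electrons but Z(Tl)=81 > Z(Hg)=80, so Tl³⁺ should be the smaller of the two. All other adjacent pairs agree with periodic trends, so Hg²⁺ is the misplaced ion.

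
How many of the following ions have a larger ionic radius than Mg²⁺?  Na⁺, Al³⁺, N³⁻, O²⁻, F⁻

These species are isoelectronic with 10 electrons. The only difference is the number of protons: Al³⁺ (Z=13), Mg²⁺ (Z=12), Na⁺ (Z=11), F⁻ (Z=9), O²⁻ (Z=8), N³⁻ (Z=7). The strongest nuclear pull (Al³⁺) gives the smallest ion.
Relative to Mg²⁺, the ions that are larger are Na⁺, F⁻, O²⁻, N³⁻. That's 4.

4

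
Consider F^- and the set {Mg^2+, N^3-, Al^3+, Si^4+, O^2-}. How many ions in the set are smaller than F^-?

All of these have 10 electrons (isoelectronic). With the same electron cloud, the ion with the most protons pulls it in tightest. Nuclear charges: Si^4+ (Z=14), Al^3+ (Z=13), Mg^2+ (Z=12), F^- (Z=9), O^2- (Z=8), N^3- (Z=7). Highest Z is smallest.
Placing each against F^-: smaller — Si^4+, Al^3+, Mg^2+; larger — O^2-, N^3-. That's 3.

3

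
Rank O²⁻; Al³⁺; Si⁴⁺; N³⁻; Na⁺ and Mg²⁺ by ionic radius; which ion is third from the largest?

Na⁺

Each ion has 10 electrons. The ranking follows nuclear charge in reverse — greater Z gives a smaller radius. Si⁴⁺ (Z=14), Al³⁺ (Z=13), Mg²⁺ (Z=12), Na⁺ (Z=11), O²⁻ (Z=8), N³⁻ (Z=7).
Ordering: Si⁴⁺ < Al³⁺ < Mg²⁺ < Na⁺ < O²⁻ < N³⁻. The third largest is Na⁺.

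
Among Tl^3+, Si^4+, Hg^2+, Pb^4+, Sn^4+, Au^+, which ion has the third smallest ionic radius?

Tabulating Z and e⁻: Si^4+ (Z=14, 10 e⁻), Sn^4+ (Z=50, 46 e⁻), Pb^4+ (Z=82, 78 e⁻), Tl^3+ (Z=81, 78 e⁻), Hg^2+ (Z=80, 78 e⁻), Au^+ (Z=79, 78 e⁻). Si^4+ < Sn^4+ (same group, 2 shells fewer); Sn^4+ < Pb^4+ (same group, 1 shell fewer); Pb^4+ < Tl^3+ (isoelectronic, higher Z=82 is smaller); Tl^3+ < Hg^2+ (isoelectronic, higher Z=81 is smaller); Hg^2+ < Au^+ (isoelectronic, higher Z=80 is smaller).
That gives Si^4+ < Sn^4+ < Pb^4+ < Tl^3+ < Hg^2+ < Au^+. From the smallest end, number 3 is Pb^4+.

Pb^4+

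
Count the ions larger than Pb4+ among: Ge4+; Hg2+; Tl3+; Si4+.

2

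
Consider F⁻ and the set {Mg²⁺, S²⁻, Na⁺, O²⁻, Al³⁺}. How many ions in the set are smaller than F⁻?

Electron counts and nuclear charges: Al³⁺ (Z=13, 10 e⁻), Mg²⁺ (Z=12, 10 e⁻), Na⁺ (Z=11, 10 e⁻), F⁻ (Z=9, 10 e⁻), O²⁻ (Z=8, 10 e⁻), S²⁻ (Z=16, 18 e⁻). Al³⁺ < Mg²⁺ (isoelectronic, higher Z=13 is smaller); Mg²⁺ < Na⁺ (isoelectronic, higher Z=12 is smaller); Na⁺ < F⁻ (both 10 e⁻, Z=11>9); F⁻ < O²⁻ (isoelectronic, higher Z=9 is smaller); O²⁻ < S²⁻ (same group, 1 shell fewer).
Placing each against F⁻: smaller — Al³⁺, Mg²⁺, Na⁺; larger — O²⁻, S²⁻. So 3 are smaller.

3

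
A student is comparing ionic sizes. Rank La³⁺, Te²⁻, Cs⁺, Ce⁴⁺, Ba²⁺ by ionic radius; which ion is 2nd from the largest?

Each ion has 54 electrons. The ranking follows nuclear charge in reverse — greater Z gives a smaller radius. Ce⁴⁺ (Z=58), La³⁺ (Z=57), Ba²⁺ (Z=56), Cs⁺ (Z=55), Te²⁻ (Z=52).
Ordering: Ce⁴⁺ < La³⁺ < Ba²⁺ < Cs⁺ < Te²⁻. The 2nd largest is Cs⁺.

Cs⁺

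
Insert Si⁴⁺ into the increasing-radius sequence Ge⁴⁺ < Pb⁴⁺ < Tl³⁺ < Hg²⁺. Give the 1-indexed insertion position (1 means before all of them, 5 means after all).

1

Tabulating Z and e⁻: Si⁴⁺ (Z=14, 10 e⁻), Ge⁴⁺ (Z=32, 28 e⁻), Pb⁴⁺ (Z=82, 78 e⁻), Tl³⁺ (Z=81, 78 e⁻), Hg²⁺ (Z=80, 78 e⁻). Si⁴⁺ < Ge⁴⁺ (same group, period 3 vs 4); Ge⁴⁺ < Pb⁴⁺ (same group, period 4 vs 6); Pb⁴⁺ < Tl³⁺ (both 78 e⁻, Z=82>81); Tl³⁺ < Hg²⁺ (isoelectronic, higher Z=81 is smaller).
Putting Si⁴⁺ in gives Si⁴⁺ < Ge⁴⁺ < Pb⁴⁺ < Tl³⁺ < Hg²⁺; it lands at slot 1.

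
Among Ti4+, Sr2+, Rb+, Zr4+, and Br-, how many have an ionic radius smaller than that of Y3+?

Tabulating Z and e⁻: Ti4+ (Z=22, 18 e⁻), Zr4+ (Z=40, 36 e⁻), Y3+ (Z=39, 36 e⁻), Sr2+ (Z=38, 36 e⁻), Rb+ (Z=37, 36 e⁻), Br- (Z=35, 36 e⁻). Ti4+ < Zr4+ (same group, period 4 vs 5); Zr4+ < Y3+ (both 36 e⁻, Z=40>39); Y3+ < Sr2+ (isoelectronic, higher Z=39 is smaller); Sr2+ < Rb+ (isoelectronic, higher Z=38 is smaller); Rb+ < Br- (isoelectronic, higher Z=37 is smaller).
Placing each against Y3+: smaller — Ti4+, Zr4+; larger — Sr2+, Rb+, Br-. So 2 are smaller.

2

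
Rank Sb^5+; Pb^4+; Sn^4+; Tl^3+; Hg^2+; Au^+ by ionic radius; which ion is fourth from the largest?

Pb^4+

Electron counts and nuclear charges: Sb^5+ (Z=51, 46 e⁻), Sn^4+ (Z=50, 46 e⁻), Pb^4+ (Z=82, 78 e⁻), Tl^3+ (Z=81, 78 e⁻), Hg^2+ (Z=80, 78 e⁻), Au^+ (Z=79, 78 e⁻). Sb^5+ < Sn^4+ (isoelectronic, higher Z=51 is smaller); Sn^4+ < Pb^4+ (same group, 1 shell fewer); Pb^4+ < Tl^3+ (both 78 e⁻, Z=82>81); Tl^3+ < Hg^2+ (isoelectronic, higher Z=81 is smaller); Hg^2+ < Au^+ (both 78 e⁻, Z=80>79).
Ordering: Sb^5+ < Sn^4+ < Pb^4+ < Tl^3+ < Hg^2+ < Au^+. The fourth largest is Pb^4+.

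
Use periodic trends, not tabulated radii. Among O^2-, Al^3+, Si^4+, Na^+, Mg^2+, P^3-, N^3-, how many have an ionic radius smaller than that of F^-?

Si^4+: 10 e⁻, Z=14, Al^3+: 10 e⁻, Z=13, Mg^2+: 10 e⁻, Z=12, Na^+: 10 e⁻, Z=11, F^-: 10 e⁻, Z=9, O^2-: 10 e⁻, Z=8, N^3-: 10 e⁻, Z=7, P^3-: 18 e⁻, Z=15. Si^4+ < Al^3+ (both 10 e⁻, Z=14>13); Al^3+ < Mg^2+ (isoelectronic, higher Z=13 is smaller); Mg^2+ < Na^+ (isoelectronic, higher Z=12 is smaller); Na^+ < F^- (isoelectronic, higher Z=11 is smaller); F^- < O^2- (both 10 e⁻, Z=9>8); O^2- < N^3- (both 10 e⁻, Z=8>7); N^3- < P^3- (same group, period 2 vs 3).
Placing each against F^-: smaller — Si^4+, Al^3+, Mg^2+, Na^+; larger — O^2-, N^3-, P^3-. That's 4.

4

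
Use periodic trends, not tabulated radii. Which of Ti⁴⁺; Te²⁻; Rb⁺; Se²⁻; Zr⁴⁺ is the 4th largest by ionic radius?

Zr⁴⁺

Electron counts and nuclear charges: Ti⁴⁺ (Z=22, 18 e⁻), Zr⁴⁺ (Z=40, 36 e⁻), Rb⁺ (Z=37, 36 e⁻), Se²⁻ (Z=34, 36 e⁻), Te²⁻ (Z=52, 54 e⁻). Ti⁴⁺ < Zr⁴⁺ (same group, period 4 vs 5); Zr⁴⁺ < Rb⁺ (isoelectronic, higher Z=40 is smaller); Rb⁺ < Se²⁻ (isoelectronic, higher Z=37 is smaller); Se²⁻ < Te²⁻ (same group, period 4 vs 5).
That gives Ti⁴⁺ < Zr⁴⁺ < Rb⁺ < Se²⁻ < Te²⁻. From the largest end, number 4 is Zr⁴⁺.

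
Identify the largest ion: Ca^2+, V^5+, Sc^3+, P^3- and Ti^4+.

Isoelectronic series (18 e⁻ each). Size is set by nuclear charge: more protons means a smaller ion. V^5+ (Z=23), Ti^4+ (Z=22), Sc^3+ (Z=21), Ca^2+ (Z=20), P^3- (Z=15).

P^3-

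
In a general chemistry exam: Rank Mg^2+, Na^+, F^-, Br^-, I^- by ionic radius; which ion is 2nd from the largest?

Work out protons and electrons: Mg^2+ has 10 e⁻ (Z=12), Na^+ has 10 e⁻ (Z=11), F^- has 10 e⁻ (Z=9), Br^- has 36 e⁻ (Z=35), I^- has 54 e⁻ (Z=53). Mg^2+ < Na^+ (both 10 e⁻, Z=12>11); Na^+ < F^- (isoelectronic, higher Z=11 is smaller); F^- < Br^- (same group, period 2 vs 4); Br^- < I^- (same group, period 4 vs 5).
So the order is Mg^2+ < Na^+ < F^- < Br^- < I^-; the 2nd-largest ion is Br^-.

Br^-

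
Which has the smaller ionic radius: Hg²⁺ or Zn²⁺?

These ions sit in one column with identical charge. Each step down the periodic table adds a principal shell, increasing the radius.

Zn²⁺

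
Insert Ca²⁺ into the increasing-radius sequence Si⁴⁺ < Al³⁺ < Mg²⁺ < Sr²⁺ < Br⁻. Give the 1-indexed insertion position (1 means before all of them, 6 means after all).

Work out protons and electrons: Si⁴⁺ has 10 e⁻ (Z=14), Al³⁺ has 10 e⁻ (Z=13), Mg²⁺ has 10 e⁻ (Z=12), Ca²⁺ has 18 e⁻ (Z=20), Sr²⁺ has 36 e⁻ (Z=38), Br⁻ has 36 e⁻ (Z=35). Si⁴⁺ < Al³⁺ (isoelectronic, higher Z=14 is smaller); Al³⁺ < Mg²⁺ (both 10 e⁻, Z=13>12); Mg²⁺ < Ca²⁺ (same group, period 3 vs 4); Ca²⁺ < Sr²⁺ (same group, period 4 vs 5); Sr²⁺ < Br⁻ (both 36 e⁻, Z=38>35).
The complete sequence is Si⁴⁺ < Al³⁺ < Mg²⁺ < Ca²⁺ < Sr²⁺ < Br⁻. Ca²⁺ sits at position 4.

4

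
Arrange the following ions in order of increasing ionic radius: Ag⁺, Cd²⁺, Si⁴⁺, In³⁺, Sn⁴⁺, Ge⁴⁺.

First list Z and electron count for each: Si⁴⁺ has 10 e⁻ (Z=14), Ge⁴⁺ has 28 e⁻ (Z=32), Sn⁴⁺ has 46 e⁻ (Z=50), In³⁺ has 46 e⁻ (Z=49), Cd²⁺ has 46 e⁻ (Z=48), Ag⁺ has 46 e⁻ (Z=47). Si⁴⁺ < Ge⁴⁺ (same group, 1 shell fewer); Ge⁴⁺ < Sn⁴⁺ (same group, 1 shell fewer); Sn⁴⁺ < In³⁺ (both 46 e⁻, Z=50>49); In³⁺ < Cd²⁺ (both 46 e⁻, Z=49>48); Cd²⁺ < Ag⁺ (isoelectronic, higher Z=48 is smaller).

Si⁴⁺ < Ge⁴⁺ < Sn⁴⁺ < In³⁺ < Cd²⁺ < Ag⁺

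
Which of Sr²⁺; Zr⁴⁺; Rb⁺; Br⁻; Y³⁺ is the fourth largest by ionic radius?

Y³⁺

Each ion has 36 electrons. The ranking follows nuclear charge in reverse — greater Z gives a smaller radius. Zr⁴⁺ (Z=40), Y³⁺ (Z=39), Sr²⁺ (Z=38), Rb⁺ (Z=37), Br⁻ (Z=35).
Full ascending order: Zr⁴⁺ < Y³⁺ < Sr²⁺ < Rb⁺ < Br⁻. Counting from the largest, position 4 is Y³⁺.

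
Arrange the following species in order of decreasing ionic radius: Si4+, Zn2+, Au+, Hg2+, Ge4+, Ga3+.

First list Z and electron count for each: Si4+: 10 e⁻, Z=14, Ge4+: 28 e⁻, Z=32, Ga3+: 28 e⁻, Z=31, Zn2+: 28 e⁻, Z=30, Hg2+: 78 e⁻, Z=80, Au+: 78 e⁻, Z=79. Si4+ < Ge4+ (same group, period 3 vs 4); Ge4+ < Ga3+ (both 28 e⁻, Z=32>31); Ga3+ < Zn2+ (both 28 e⁻, Z=31>30); Zn2+ < Hg2+ (same group, 2 shells fewer); Hg2+ < Au+ (isoelectronic, higher Z=80 is smaller).

Au+ > Hg2+ > Zn2+ > Ga3+ > Ge4+ > Si4+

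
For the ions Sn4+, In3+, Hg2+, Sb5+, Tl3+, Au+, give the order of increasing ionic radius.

Sb5+ < Sn4+ < In3+ < Tl3+ < Hg2+ < Au+

Tabulating Z and e⁻: Sb5+: 46 e⁻, Z=51, Sn4+: 46 e⁻, Z=50, In3+: 46 e⁻, Z=49, Tl3+: 78 e⁻, Z=81, Hg2+: 78 e⁻, Z=80, Au+: 78 e⁻, Z=79. Sb5+ < Sn4+ (both 46 e⁻, Z=51>50); Sn4+ < In3+ (isoelectronic, higher Z=50 is smaller); In3+ < Tl3+ (same group, 1 shell fewer); Tl3+ < Hg2+ (both 78 e⁻, Z=81>80); Hg2+ < Au+ (isoelectronic, higher Z=80 is smaller).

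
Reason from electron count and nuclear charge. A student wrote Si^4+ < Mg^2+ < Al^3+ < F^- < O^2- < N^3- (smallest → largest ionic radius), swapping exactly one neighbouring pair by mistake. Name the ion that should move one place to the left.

Al^3+

Check each adjacent pair. Mg^2+ and Al^3+ are reversed: they are isoelectronic (10 e⁻) and Al has more protons than Mg (13 vs 12), making Al^3+ smaller. No other neighbouring pair contradicts the periodic trends, so Al^3+ is the ion listed too late.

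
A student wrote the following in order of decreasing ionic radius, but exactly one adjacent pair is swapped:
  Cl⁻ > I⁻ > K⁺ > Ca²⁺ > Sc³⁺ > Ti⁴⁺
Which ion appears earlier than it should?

Cl⁻

Check each adjacent pair. Cl⁻ and I⁻ are reversed: same group and charge — period 3 sits above period 5, so Cl⁻ is smaller. No other neighbouring pair contradicts the periodic trends, so Cl⁻ is the ion listed too early.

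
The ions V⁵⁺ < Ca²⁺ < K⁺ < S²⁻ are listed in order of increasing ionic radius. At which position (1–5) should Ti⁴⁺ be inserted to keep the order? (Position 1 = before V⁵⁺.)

Isoelectronic series (18 e⁻ each). Size is set by nuclear charge: more protons means a smaller ion. V⁵⁺ (Z=23), Ti⁴⁺ (Z=22), Ca²⁺ (Z=20), K⁺ (Z=19), S²⁻ (Z=16).
Merged order: V⁵⁺ < Ti⁴⁺ < Ca²⁺ < K⁺ < S²⁻ — Ti⁴⁺ is number 2.

2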